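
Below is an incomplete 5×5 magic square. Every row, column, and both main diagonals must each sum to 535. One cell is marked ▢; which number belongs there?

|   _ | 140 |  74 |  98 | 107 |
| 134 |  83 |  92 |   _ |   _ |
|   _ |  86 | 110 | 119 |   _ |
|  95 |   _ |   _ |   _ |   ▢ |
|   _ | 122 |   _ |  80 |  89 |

The remaining cell in row 1 is (1,1) = 535 − 419 = 116.
From column 2, 535 − (140 + 83 + 86 + 122) gives (4,2) = 104.
From main diagonal, 535 − (116 + 83 + 110 + 89) gives (4,4) = 137.
Column 4 must total 535; the given cells sum to 434, so (2,4) = 101.
The remaining cell in anti-diagonal is (5,1) = 535 − 422 = 113.
Row 2: 134 + 83 + 92 + 101 + ? = 535, so (2,5) = 125.
Row 5 needs 535; the known cells sum to 404, so (5,3) = 131.
Column 1: 116 + 134 + 95 + 113 + ? = 535, so (3,1) = 77.
Using column 3: 74 + 92 + 110 + 131 + ? → (4,3) = 535 − 407 = 128.
Row 3: 77 + 86 + 110 + 119 + ? = 535, so (3,5) = 143.
Using row 4: 95 + 104 + 128 + 137 + ? → (4,5) = 535 − 464 = 71.

71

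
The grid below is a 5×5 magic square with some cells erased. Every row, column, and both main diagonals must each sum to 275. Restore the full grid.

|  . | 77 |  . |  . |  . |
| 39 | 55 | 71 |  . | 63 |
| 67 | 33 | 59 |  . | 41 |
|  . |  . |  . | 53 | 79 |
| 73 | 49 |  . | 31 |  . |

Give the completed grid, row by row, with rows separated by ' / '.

The remaining cell in row 2 is (2,4) = 275 − 228 = 47.
The remaining cell in row 3 is (3,4) = 275 − 200 = 75.
Column 2: 77 + 55 + 33 + 49 + ? = 275, so (4,2) = 61.
Column 4: 47 + 75 + 53 + 31 + ? = 275, so (1,4) = 69.
From anti-diagonal, 275 − (47 + 59 + 61 + 73) gives (1,5) = 35.
Column 5 needs 275; the known cells sum to 218, so (5,5) = 57.
Main diagonal must total 275; the given cells sum to 224, so (1,1) = 51.
Row 1: 51 + 77 + 69 + 35 + ? = 275, so (1,3) = 43.
The remaining cell in row 5 is (5,3) = 275 − 210 = 65.
The remaining cell in column 1 is (4,1) = 275 − 230 = 45.
The remaining cell in column 3 is (4,3) = 275 − 238 = 37.

51 77 43 69 35 / 39 55 71 47 63 / 67 33 59 75 41 / 45 61 37 53 79 / 73 49 65 31 57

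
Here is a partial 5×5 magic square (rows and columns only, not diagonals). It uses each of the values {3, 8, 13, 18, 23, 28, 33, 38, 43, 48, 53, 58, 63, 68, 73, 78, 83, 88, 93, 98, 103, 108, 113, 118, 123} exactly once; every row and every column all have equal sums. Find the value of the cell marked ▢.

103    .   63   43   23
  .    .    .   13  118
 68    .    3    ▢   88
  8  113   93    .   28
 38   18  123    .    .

108

The 25 entries sum to 1575, so each line sums to 1575/5 = 315.
From row 1, 315 − (103 + 63 + 43 + 23) gives (1,2) = 83.
The remaining cell in row 4 is (4,4) = 315 − 242 = 73.
Column 1: 103 + 68 + 8 + 38 + ? = 315, so (2,1) = 98.
Column 3: 63 + 3 + 93 + 123 + ? = 315, so (2,3) = 33.
Column 5 must total 315; the given cells sum to 257, so (5,5) = 58.
From row 2, 315 − (98 + 33 + 13 + 118) gives (2,2) = 53.
From row 5, 315 − (38 + 18 + 123 + 58) gives (5,4) = 78.
From column 2, 315 − (83 + 53 + 113 + 18) gives (3,2) = 48.
Using column 4: 43 + 13 + 73 + 78 + ? → (3,4) = 315 − 207 = 108.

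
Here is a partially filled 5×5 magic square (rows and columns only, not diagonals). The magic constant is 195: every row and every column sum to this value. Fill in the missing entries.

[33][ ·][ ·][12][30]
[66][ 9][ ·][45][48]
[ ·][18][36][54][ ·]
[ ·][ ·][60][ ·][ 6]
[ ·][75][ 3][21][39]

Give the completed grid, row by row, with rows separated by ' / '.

Row 2 needs 195; the known cells sum to 168, so (2,3) = 27.
Row 5 must total 195; the given cells sum to 138, so (5,1) = 57.
Column 3 needs 195; the known cells sum to 126, so (1,3) = 69.
Column 4 must total 195; the given cells sum to 132, so (4,4) = 63.
Column 5: 30 + 48 + 6 + 39 + ? = 195, so (3,5) = 72.
The remaining cell in row 1 is (1,2) = 195 − 144 = 51.
Row 3: 18 + 36 + 54 + 72 + ? = 195, so (3,1) = 15.
Column 1 must total 195; the given cells sum to 171, so (4,1) = 24.
Column 2: 51 + 9 + 18 + 75 + ? = 195, so (4,2) = 42.

33 51 69 12 30 / 66 9 27 45 48 / 15 18 36 54 72 / 24 42 60 63 6 / 57 75 3 21 39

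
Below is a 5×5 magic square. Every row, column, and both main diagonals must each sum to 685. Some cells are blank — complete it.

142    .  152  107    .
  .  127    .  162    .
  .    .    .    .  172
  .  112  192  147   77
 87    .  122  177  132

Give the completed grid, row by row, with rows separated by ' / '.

From row 4, 685 − (112 + 192 + 147 + 77) gives (4,1) = 157.
Row 5 must total 685; the given cells sum to 518, so (5,2) = 167.
The remaining cell in column 4 is (3,4) = 685 − 593 = 92.
The remaining cell in main diagonal is (3,3) = 685 − 548 = 137.
Anti-diagonal needs 685; the known cells sum to 498, so (1,5) = 187.
The remaining cell in row 1 is (1,2) = 685 − 588 = 97.
Column 2 needs 685; the known cells sum to 503, so (3,2) = 182.
Column 3: 152 + 137 + 192 + 122 + ? = 685, so (2,3) = 82.
Using column 5: 187 + 172 + 77 + 132 + ? → (2,5) = 685 − 568 = 117.
Row 2 needs 685; the known cells sum to 488, so (2,1) = 197.
Row 3 needs 685; the known cells sum to 583, so (3,1) = 102.

142 97 152 107 187 / 197 127 82 162 117 / 102 182 137 92 172 / 157 112 192 147 77 / 87 167 122 177 132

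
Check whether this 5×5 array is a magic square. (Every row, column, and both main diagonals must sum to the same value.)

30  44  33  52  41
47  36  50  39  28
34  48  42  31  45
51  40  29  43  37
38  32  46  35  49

Row 1: 30 + 44 + 33 + 52 + 41 = 200.
Row 2: 47 + 36 + 50 + 39 + 28 = 200.
Row 3: 34 + 48 + 42 + 31 + 45 = 200.
Row 4: 51 + 40 + 29 + 43 + 37 = 200.
Row 5: 38 + 32 + 46 + 35 + 49 = 200.
Column 1: 30 + 47 + 34 + 51 + 38 = 200.
Column 2: 44 + 36 + 48 + 40 + 32 = 200.
Column 3: 33 + 50 + 42 + 29 + 46 = 200.
Column 4: 52 + 39 + 31 + 43 + 35 = 200.
Column 5: 41 + 28 + 45 + 37 + 49 = 200.
Main diagonal: 30 + 36 + 42 + 43 + 49 = 200.
Anti-diagonal: 41 + 39 + 42 + 40 + 38 = 200.
All lines sum to 200.

Yes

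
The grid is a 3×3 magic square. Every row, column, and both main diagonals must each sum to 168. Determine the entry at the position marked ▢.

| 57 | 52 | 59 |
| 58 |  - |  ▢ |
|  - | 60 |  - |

Column 1 needs 168; the known cells sum to 115, so (3,1) = 53.
The remaining cell in column 2 is (2,2) = 168 − 112 = 56.
Using main diagonal: 57 + 56 + ? → (3,3) = 168 − 113 = 55.
Row 2 needs 168; the known cells sum to 114, so (2,3) = 54.

54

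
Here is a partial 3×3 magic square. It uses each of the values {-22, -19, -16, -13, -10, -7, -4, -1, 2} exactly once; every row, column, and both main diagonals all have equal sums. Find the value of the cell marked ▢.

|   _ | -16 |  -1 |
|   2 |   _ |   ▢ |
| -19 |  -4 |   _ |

-22

The 9 entries sum to -90, so each line sums to -90/3 = -30.
The remaining cell in row 1 is (1,1) = -30 − (-17) = -13.
Row 3 needs -30; the known cells sum to -23, so (3,3) = -7.
Using column 2: -16 + (-4) + ? → (2,2) = -30 − (-20) = -10.
Using column 3: -1 + (-7) + ? → (2,3) = -30 − (-8) = -22.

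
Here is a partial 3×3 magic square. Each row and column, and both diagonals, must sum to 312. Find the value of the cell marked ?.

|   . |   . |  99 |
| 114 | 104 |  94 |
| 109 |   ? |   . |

84

Using column 1: 114 + 109 + ? → (1,1) = 312 − 223 = 89.
Column 3 must total 312; the given cells sum to 193, so (3,3) = 119.
Row 1 must total 312; the given cells sum to 188, so (1,2) = 124.
Row 3 needs 312; the known cells sum to 228, so (3,2) = 84.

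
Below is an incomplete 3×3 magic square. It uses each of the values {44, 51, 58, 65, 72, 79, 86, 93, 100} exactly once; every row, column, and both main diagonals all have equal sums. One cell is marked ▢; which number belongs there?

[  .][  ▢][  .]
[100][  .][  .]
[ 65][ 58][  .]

The 9 entries sum to 648, so each line sums to 648/3 = 216.
Using row 3: 65 + 58 + ? → (3,3) = 216 − 123 = 93.
Using column 1: 100 + 65 + ? → (1,1) = 216 − 165 = 51.
Main diagonal must total 216; the given cells sum to 144, so (2,2) = 72.
Anti-diagonal must total 216; the given cells sum to 137, so (1,3) = 79.
Row 1: 51 + 79 + ? = 216, so (1,2) = 86.

86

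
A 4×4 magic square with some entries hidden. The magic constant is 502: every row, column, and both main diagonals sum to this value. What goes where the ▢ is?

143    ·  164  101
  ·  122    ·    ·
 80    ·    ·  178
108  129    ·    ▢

150

Row 1: 143 + 164 + 101 + ? = 502, so (1,2) = 94.
Column 1: 143 + 80 + 108 + ? = 502, so (2,1) = 171.
Using column 2: 94 + 122 + 129 + ? → (3,2) = 502 − 345 = 157.
Anti-diagonal needs 502; the known cells sum to 366, so (2,3) = 136.
Row 2 needs 502; the known cells sum to 429, so (2,4) = 73.
Row 3 needs 502; the known cells sum to 415, so (3,3) = 87.
Column 3 needs 502; the known cells sum to 387, so (4,3) = 115.
Column 4: 101 + 73 + 178 + ? = 502, so (4,4) = 150.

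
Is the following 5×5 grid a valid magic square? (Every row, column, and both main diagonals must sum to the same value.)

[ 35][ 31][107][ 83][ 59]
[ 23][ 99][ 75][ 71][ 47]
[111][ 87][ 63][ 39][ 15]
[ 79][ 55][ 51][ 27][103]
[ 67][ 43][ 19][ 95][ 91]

Row 1: 35 + 31 + 107 + 83 + 59 = 315.
Row 2: 23 + 99 + 75 + 71 + 47 = 315.
Row 3: 111 + 87 + 63 + 39 + 15 = 315.
Row 4: 79 + 55 + 51 + 27 + 103 = 315.
Row 5: 67 + 43 + 19 + 95 + 91 = 315.
Column 1: 35 + 23 + 111 + 79 + 67 = 315.
Column 2: 31 + 99 + 87 + 55 + 43 = 315.
Column 3: 107 + 75 + 63 + 51 + 19 = 315.
Column 4: 83 + 71 + 39 + 27 + 95 = 315.
Column 5: 59 + 47 + 15 + 103 + 91 = 315.
Main diagonal: 35 + 99 + 63 + 27 + 91 = 315.
Anti-diagonal: 59 + 71 + 63 + 55 + 67 = 315.
All lines sum to 315.

Yes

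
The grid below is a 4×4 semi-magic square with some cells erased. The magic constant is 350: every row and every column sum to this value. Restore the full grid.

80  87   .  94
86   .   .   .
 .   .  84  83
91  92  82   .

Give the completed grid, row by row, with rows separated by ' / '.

80 87 89 94 / 86 81 95 88 / 93 90 84 83 / 91 92 82 85

Row 1 needs 350; the known cells sum to 261, so (1,3) = 89.
Row 4 needs 350; the known cells sum to 265, so (4,4) = 85.
Column 1 must total 350; the given cells sum to 257, so (3,1) = 93.
From column 3, 350 − (89 + 84 + 82) gives (2,3) = 95.
Column 4: 94 + 83 + 85 + ? = 350, so (2,4) = 88.
Row 2 must total 350; the given cells sum to 269, so (2,2) = 81.
From row 3, 350 − (93 + 84 + 83) gives (3,2) = 90.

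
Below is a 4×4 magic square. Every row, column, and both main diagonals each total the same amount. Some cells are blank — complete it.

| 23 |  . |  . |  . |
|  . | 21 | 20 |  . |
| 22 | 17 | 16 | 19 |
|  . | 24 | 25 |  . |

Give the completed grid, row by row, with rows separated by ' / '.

Row 3 is already complete: 22 + 17 + 16 + 19 = 74, so that is the magic constant.
The remaining cell in column 2 is (1,2) = 74 − 62 = 12.
The remaining cell in column 3 is (1,3) = 74 − 61 = 13.
Main diagonal must total 74; the given cells sum to 60, so (4,4) = 14.
Row 1 needs 74; the known cells sum to 48, so (1,4) = 26.
Row 4 must total 74; the given cells sum to 63, so (4,1) = 11.
Column 1 needs 74; the known cells sum to 56, so (2,1) = 18.
From column 4, 74 − (26 + 19 + 14) gives (2,4) = 15.

23 12 13 26 / 18 21 20 15 / 22 17 16 19 / 11 24 25 14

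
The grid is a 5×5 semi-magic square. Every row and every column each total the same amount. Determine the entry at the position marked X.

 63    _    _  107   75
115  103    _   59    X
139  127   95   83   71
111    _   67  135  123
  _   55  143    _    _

147

Row 3 is complete and sums to 515; that is the magic constant.
From row 4, 515 − (111 + 67 + 135 + 123) gives (4,2) = 79.
From column 1, 515 − (63 + 115 + 139 + 111) gives (5,1) = 87.
The remaining cell in column 2 is (1,2) = 515 − 364 = 151.
From column 4, 515 − (107 + 59 + 83 + 135) gives (5,4) = 131.
Using row 1: 63 + 151 + 107 + 75 + ? → (1,3) = 515 − 396 = 119.
Using row 5: 87 + 55 + 143 + 131 + ? → (5,5) = 515 − 416 = 99.
Column 3: 119 + 95 + 67 + 143 + ? = 515, so (2,3) = 91.
Using column 5: 75 + 71 + 123 + 99 + ? → (2,5) = 515 − 368 = 147.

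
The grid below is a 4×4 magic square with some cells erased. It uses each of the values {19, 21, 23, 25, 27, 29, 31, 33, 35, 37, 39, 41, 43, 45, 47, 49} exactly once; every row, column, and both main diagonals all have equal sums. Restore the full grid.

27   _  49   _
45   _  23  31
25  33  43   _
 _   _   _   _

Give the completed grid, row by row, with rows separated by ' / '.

27 19 49 41 / 45 37 23 31 / 25 33 43 35 / 39 47 21 29

The 16 entries sum to 544, so each line sums to 544/4 = 136.
The remaining cell in row 2 is (2,2) = 136 − 99 = 37.
Using row 3: 25 + 33 + 43 + ? → (3,4) = 136 − 101 = 35.
Column 1 needs 136; the known cells sum to 97, so (4,1) = 39.
Column 3 must total 136; the given cells sum to 115, so (4,3) = 21.
Main diagonal: 27 + 37 + 43 + ? = 136, so (4,4) = 29.
Using anti-diagonal: 23 + 33 + 39 + ? → (1,4) = 136 − 95 = 41.
Row 1 must total 136; the given cells sum to 117, so (1,2) = 19.
The remaining cell in row 4 is (4,2) = 136 − 89 = 47.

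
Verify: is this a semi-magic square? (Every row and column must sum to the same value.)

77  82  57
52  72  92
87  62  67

Yes

Row 1: 77 + 82 + 57 = 216.
Row 2: 52 + 72 + 92 = 216.
Row 3: 87 + 62 + 67 = 216.
Column 1: 77 + 52 + 87 = 216.
Column 2: 82 + 72 + 62 = 216.
Column 3: 57 + 92 + 67 = 216.
All lines sum to 216.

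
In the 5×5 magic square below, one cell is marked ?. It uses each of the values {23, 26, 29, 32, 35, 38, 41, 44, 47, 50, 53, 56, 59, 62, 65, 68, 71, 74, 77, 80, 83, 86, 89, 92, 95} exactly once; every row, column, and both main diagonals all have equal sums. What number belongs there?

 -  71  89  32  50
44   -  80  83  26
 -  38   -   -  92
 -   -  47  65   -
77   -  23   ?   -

The 25 entries sum to 1475, so each line sums to 1475/5 = 295.
Using row 1: 71 + 89 + 32 + 50 + ? → (1,1) = 295 − 242 = 53.
From row 2, 295 − (44 + 80 + 83 + 26) gives (2,2) = 62.
The remaining cell in column 3 is (3,3) = 295 − 239 = 56.
Using main diagonal: 53 + 62 + 56 + 65 + ? → (5,5) = 295 − 236 = 59.
Anti-diagonal: 50 + 83 + 56 + 77 + ? = 295, so (4,2) = 29.
Column 2: 71 + 62 + 38 + 29 + ? = 295, so (5,2) = 95.
Column 5 needs 295; the known cells sum to 227, so (4,5) = 68.
Row 4 needs 295; the known cells sum to 209, so (4,1) = 86.
The remaining cell in row 5 is (5,4) = 295 − 254 = 41.

41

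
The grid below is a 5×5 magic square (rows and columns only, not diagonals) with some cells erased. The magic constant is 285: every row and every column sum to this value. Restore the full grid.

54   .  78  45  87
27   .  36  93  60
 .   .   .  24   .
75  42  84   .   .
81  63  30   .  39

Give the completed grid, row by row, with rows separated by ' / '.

Row 1 must total 285; the given cells sum to 264, so (1,2) = 21.
The remaining cell in row 2 is (2,2) = 285 − 216 = 69.
Row 5: 81 + 63 + 30 + 39 + ? = 285, so (5,4) = 72.
From column 1, 285 − (54 + 27 + 75 + 81) gives (3,1) = 48.
Column 2: 21 + 69 + 42 + 63 + ? = 285, so (3,2) = 90.
Column 3: 78 + 36 + 84 + 30 + ? = 285, so (3,3) = 57.
Column 4 needs 285; the known cells sum to 234, so (4,4) = 51.
Row 3: 48 + 90 + 57 + 24 + ? = 285, so (3,5) = 66.
Using row 4: 75 + 42 + 84 + 51 + ? → (4,5) = 285 − 252 = 33.

54 21 78 45 87 / 27 69 36 93 60 / 48 90 57 24 66 / 75 42 84 51 33 / 81 63 30 72 39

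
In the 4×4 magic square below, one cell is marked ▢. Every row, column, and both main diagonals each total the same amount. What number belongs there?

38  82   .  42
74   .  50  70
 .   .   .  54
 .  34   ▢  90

Column 4 is complete and sums to 256; that is the magic constant.
Row 1 needs 256; the known cells sum to 162, so (1,3) = 94.
Row 2 needs 256; the known cells sum to 194, so (2,2) = 62.
The remaining cell in column 2 is (3,2) = 256 − 178 = 78.
From main diagonal, 256 − (38 + 62 + 90) gives (3,3) = 66.
From anti-diagonal, 256 − (42 + 50 + 78) gives (4,1) = 86.
Using row 3: 78 + 66 + 54 + ? → (3,1) = 256 − 198 = 58.
Row 4 needs 256; the known cells sum to 210, so (4,3) = 46.

46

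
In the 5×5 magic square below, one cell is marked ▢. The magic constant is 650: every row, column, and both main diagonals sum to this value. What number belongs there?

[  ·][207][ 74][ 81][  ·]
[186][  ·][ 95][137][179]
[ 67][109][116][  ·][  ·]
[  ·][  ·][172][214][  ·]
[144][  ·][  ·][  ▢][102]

60

From row 2, 650 − (186 + 95 + 137 + 179) gives (2,2) = 53.
Column 3 needs 650; the known cells sum to 457, so (5,3) = 193.
Main diagonal: 53 + 116 + 214 + 102 + ? = 650, so (1,1) = 165.
From row 1, 650 − (165 + 207 + 74 + 81) gives (1,5) = 123.
Column 1: 165 + 186 + 67 + 144 + ? = 650, so (4,1) = 88.
The remaining cell in anti-diagonal is (4,2) = 650 − 520 = 130.
Row 4 needs 650; the known cells sum to 604, so (4,5) = 46.
Column 2 needs 650; the known cells sum to 499, so (5,2) = 151.
The remaining cell in column 5 is (3,5) = 650 − 450 = 200.
Row 3: 67 + 109 + 116 + 200 + ? = 650, so (3,4) = 158.
From row 5, 650 − (144 + 151 + 193 + 102) gives (5,4) = 60.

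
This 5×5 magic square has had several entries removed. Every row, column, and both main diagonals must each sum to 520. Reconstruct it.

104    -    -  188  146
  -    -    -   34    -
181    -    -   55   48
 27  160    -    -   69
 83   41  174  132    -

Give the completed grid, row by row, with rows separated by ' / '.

104 62 20 188 146 / 125 118 76 34 167 / 181 139 97 55 48 / 27 160 153 111 69 / 83 41 174 132 90

From row 5, 520 − (83 + 41 + 174 + 132) gives (5,5) = 90.
Using column 1: 104 + 181 + 27 + 83 + ? → (2,1) = 520 − 395 = 125.
Using column 4: 188 + 34 + 55 + 132 + ? → (4,4) = 520 − 409 = 111.
Using column 5: 146 + 48 + 69 + 90 + ? → (2,5) = 520 − 353 = 167.
The remaining cell in anti-diagonal is (3,3) = 520 − 423 = 97.
Row 3 needs 520; the known cells sum to 381, so (3,2) = 139.
Row 4: 27 + 160 + 111 + 69 + ? = 520, so (4,3) = 153.
Main diagonal: 104 + 97 + 111 + 90 + ? = 520, so (2,2) = 118.
Using row 2: 125 + 118 + 34 + 167 + ? → (2,3) = 520 − 444 = 76.
Column 2 needs 520; the known cells sum to 458, so (1,2) = 62.
Column 3 must total 520; the given cells sum to 500, so (1,3) = 20.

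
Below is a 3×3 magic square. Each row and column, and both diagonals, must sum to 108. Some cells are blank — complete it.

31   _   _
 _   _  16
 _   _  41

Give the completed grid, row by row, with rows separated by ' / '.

31 26 51 / 56 36 16 / 21 46 41

Column 3 needs 108; the known cells sum to 57, so (1,3) = 51.
From main diagonal, 108 − (31 + 41) gives (2,2) = 36.
From anti-diagonal, 108 − (51 + 36) gives (3,1) = 21.
Using row 1: 31 + 51 + ? → (1,2) = 108 − 82 = 26.
From row 2, 108 − (36 + 16) gives (2,1) = 56.
Using row 3: 21 + 41 + ? → (3,2) = 108 − 62 = 46.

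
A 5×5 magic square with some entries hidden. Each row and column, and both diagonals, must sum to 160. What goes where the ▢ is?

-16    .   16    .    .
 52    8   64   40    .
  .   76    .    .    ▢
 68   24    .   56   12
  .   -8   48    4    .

Row 2: 52 + 8 + 64 + 40 + ? = 160, so (2,5) = -4.
Row 4 needs 160; the known cells sum to 160, so (4,3) = 0.
Column 2 needs 160; the known cells sum to 100, so (1,2) = 60.
From column 3, 160 − (16 + 64 + 0 + 48) gives (3,3) = 32.
Main diagonal needs 160; the known cells sum to 80, so (5,5) = 80.
From row 5, 160 − (-8 + 48 + 4 + 80) gives (5,1) = 36.
Column 1: -16 + 52 + 68 + 36 + ? = 160, so (3,1) = 20.
Anti-diagonal must total 160; the given cells sum to 132, so (1,5) = 28.
Row 1 needs 160; the known cells sum to 88, so (1,4) = 72.
The remaining cell in column 4 is (3,4) = 160 − 172 = -12.
From column 5, 160 − (28 + (-4) + 12 + 80) gives (3,5) = 44.

44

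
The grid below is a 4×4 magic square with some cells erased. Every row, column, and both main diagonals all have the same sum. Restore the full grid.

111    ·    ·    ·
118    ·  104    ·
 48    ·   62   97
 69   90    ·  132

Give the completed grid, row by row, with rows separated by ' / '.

Column 1 is already complete: 111 + 118 + 48 + 69 = 346, so that is the magic constant.
Row 3: 48 + 62 + 97 + ? = 346, so (3,2) = 139.
Row 4 needs 346; the known cells sum to 291, so (4,3) = 55.
Using column 3: 104 + 62 + 55 + ? → (1,3) = 346 − 221 = 125.
Main diagonal must total 346; the given cells sum to 305, so (2,2) = 41.
From anti-diagonal, 346 − (104 + 139 + 69) gives (1,4) = 34.
From row 1, 346 − (111 + 125 + 34) gives (1,2) = 76.
The remaining cell in row 2 is (2,4) = 346 − 263 = 83.

111 76 125 34 / 118 41 104 83 / 48 139 62 97 / 69 90 55 132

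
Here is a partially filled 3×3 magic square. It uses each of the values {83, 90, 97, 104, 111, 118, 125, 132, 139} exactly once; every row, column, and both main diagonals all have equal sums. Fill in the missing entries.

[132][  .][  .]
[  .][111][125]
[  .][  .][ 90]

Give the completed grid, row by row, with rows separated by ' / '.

The 9 entries sum to 999, so each line sums to 999/3 = 333.
From row 2, 333 − (111 + 125) gives (2,1) = 97.
The remaining cell in column 1 is (3,1) = 333 − 229 = 104.
Column 3: 125 + 90 + ? = 333, so (1,3) = 118.
Row 1 must total 333; the given cells sum to 250, so (1,2) = 83.
The remaining cell in row 3 is (3,2) = 333 − 194 = 139.

132 83 118 / 97 111 125 / 104 139 90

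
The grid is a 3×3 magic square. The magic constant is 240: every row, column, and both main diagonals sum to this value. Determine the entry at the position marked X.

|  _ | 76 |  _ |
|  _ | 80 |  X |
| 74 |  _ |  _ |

From column 2, 240 − (76 + 80) gives (3,2) = 84.
Anti-diagonal: 80 + 74 + ? = 240, so (1,3) = 86.
From row 1, 240 − (76 + 86) gives (1,1) = 78.
Using row 3: 74 + 84 + ? → (3,3) = 240 − 158 = 82.
Column 1 needs 240; the known cells sum to 152, so (2,1) = 88.
Column 3: 86 + 82 + ? = 240, so (2,3) = 72.

72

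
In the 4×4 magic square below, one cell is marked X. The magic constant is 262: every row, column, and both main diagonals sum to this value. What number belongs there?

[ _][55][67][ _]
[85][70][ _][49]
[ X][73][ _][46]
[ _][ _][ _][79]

The remaining cell in row 2 is (2,3) = 262 − 204 = 58.
The remaining cell in column 2 is (4,2) = 262 − 198 = 64.
Column 4 must total 262; the given cells sum to 174, so (1,4) = 88.
Using anti-diagonal: 88 + 58 + 73 + ? → (4,1) = 262 − 219 = 43.
From row 1, 262 − (55 + 67 + 88) gives (1,1) = 52.
Row 4: 43 + 64 + 79 + ? = 262, so (4,3) = 76.
The remaining cell in column 1 is (3,1) = 262 − 180 = 82.

82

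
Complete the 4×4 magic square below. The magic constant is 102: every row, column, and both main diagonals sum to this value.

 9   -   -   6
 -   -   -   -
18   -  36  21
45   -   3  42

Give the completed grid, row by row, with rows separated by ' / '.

9 48 39 6 / 30 15 24 33 / 18 27 36 21 / 45 12 3 42

Row 3 needs 102; the known cells sum to 75, so (3,2) = 27.
Row 4 needs 102; the known cells sum to 90, so (4,2) = 12.
Using column 1: 9 + 18 + 45 + ? → (2,1) = 102 − 72 = 30.
Using column 4: 6 + 21 + 42 + ? → (2,4) = 102 − 69 = 33.
Using main diagonal: 9 + 36 + 42 + ? → (2,2) = 102 − 87 = 15.
Anti-diagonal must total 102; the given cells sum to 78, so (2,3) = 24.
The remaining cell in column 2 is (1,2) = 102 − 54 = 48.
Column 3 needs 102; the known cells sum to 63, so (1,3) = 39.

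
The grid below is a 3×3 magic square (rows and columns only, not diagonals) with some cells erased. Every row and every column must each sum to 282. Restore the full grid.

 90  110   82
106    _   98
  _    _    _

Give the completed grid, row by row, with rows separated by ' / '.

Row 2 needs 282; the known cells sum to 204, so (2,2) = 78.
The remaining cell in column 1 is (3,1) = 282 − 196 = 86.
The remaining cell in column 2 is (3,2) = 282 − 188 = 94.
The remaining cell in column 3 is (3,3) = 282 − 180 = 102.

90 110 82 / 106 78 98 / 86 94 102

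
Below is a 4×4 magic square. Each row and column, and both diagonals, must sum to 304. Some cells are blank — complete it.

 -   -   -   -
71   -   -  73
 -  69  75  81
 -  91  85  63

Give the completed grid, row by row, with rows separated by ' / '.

From row 3, 304 − (69 + 75 + 81) gives (3,1) = 79.
Row 4 must total 304; the given cells sum to 239, so (4,1) = 65.
Column 1 must total 304; the given cells sum to 215, so (1,1) = 89.
Column 4: 73 + 81 + 63 + ? = 304, so (1,4) = 87.
From main diagonal, 304 − (89 + 75 + 63) gives (2,2) = 77.
From anti-diagonal, 304 − (87 + 69 + 65) gives (2,3) = 83.
Using column 2: 77 + 69 + 91 + ? → (1,2) = 304 − 237 = 67.
Column 3 must total 304; the given cells sum to 243, so (1,3) = 61.

89 67 61 87 / 71 77 83 73 / 79 69 75 81 / 65 91 85 63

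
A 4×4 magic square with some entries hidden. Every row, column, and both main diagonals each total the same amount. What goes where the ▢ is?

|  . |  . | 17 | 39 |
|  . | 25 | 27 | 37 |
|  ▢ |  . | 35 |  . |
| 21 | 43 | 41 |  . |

Column 3 is complete and sums to 120; that is the magic constant.
Row 2 needs 120; the known cells sum to 89, so (2,1) = 31.
Row 4: 21 + 43 + 41 + ? = 120, so (4,4) = 15.
Column 4 must total 120; the given cells sum to 91, so (3,4) = 29.
Main diagonal needs 120; the known cells sum to 75, so (1,1) = 45.
Anti-diagonal needs 120; the known cells sum to 87, so (3,2) = 33.
The remaining cell in row 1 is (1,2) = 120 − 101 = 19.
Using row 3: 33 + 35 + 29 + ? → (3,1) = 120 − 97 = 23.

23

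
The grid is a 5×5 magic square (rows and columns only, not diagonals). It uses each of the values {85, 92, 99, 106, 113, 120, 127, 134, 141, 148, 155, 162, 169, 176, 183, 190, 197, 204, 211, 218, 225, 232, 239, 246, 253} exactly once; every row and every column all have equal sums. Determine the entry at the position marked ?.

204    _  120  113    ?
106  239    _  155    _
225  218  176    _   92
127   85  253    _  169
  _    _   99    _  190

The 25 entries sum to 4225, so each line sums to 4225/5 = 845.
Row 3 must total 845; the given cells sum to 711, so (3,4) = 134.
Row 4 must total 845; the given cells sum to 634, so (4,4) = 211.
Column 1 needs 845; the known cells sum to 662, so (5,1) = 183.
Column 3 must total 845; the given cells sum to 648, so (2,3) = 197.
From column 4, 845 − (113 + 155 + 134 + 211) gives (5,4) = 232.
The remaining cell in row 2 is (2,5) = 845 − 697 = 148.
Row 5 needs 845; the known cells sum to 704, so (5,2) = 141.
Using column 2: 239 + 218 + 85 + 141 + ? → (1,2) = 845 − 683 = 162.
Column 5 must total 845; the given cells sum to 599, so (1,5) = 246.

246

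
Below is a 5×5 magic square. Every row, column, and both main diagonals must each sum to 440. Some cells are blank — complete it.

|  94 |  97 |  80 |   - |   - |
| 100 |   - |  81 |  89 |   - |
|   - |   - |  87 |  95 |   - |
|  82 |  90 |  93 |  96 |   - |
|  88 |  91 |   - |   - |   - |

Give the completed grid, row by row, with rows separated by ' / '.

94 97 80 83 86 / 100 78 81 89 92 / 76 84 87 95 98 / 82 90 93 96 79 / 88 91 99 77 85

Row 4 needs 440; the known cells sum to 361, so (4,5) = 79.
Using column 1: 94 + 100 + 82 + 88 + ? → (3,1) = 440 − 364 = 76.
Column 3 must total 440; the given cells sum to 341, so (5,3) = 99.
Anti-diagonal needs 440; the known cells sum to 354, so (1,5) = 86.
From row 1, 440 − (94 + 97 + 80 + 86) gives (1,4) = 83.
Column 4: 83 + 89 + 95 + 96 + ? = 440, so (5,4) = 77.
Row 5 needs 440; the known cells sum to 355, so (5,5) = 85.
The remaining cell in main diagonal is (2,2) = 440 − 362 = 78.
Row 2: 100 + 78 + 81 + 89 + ? = 440, so (2,5) = 92.
Column 2: 97 + 78 + 90 + 91 + ? = 440, so (3,2) = 84.
The remaining cell in column 5 is (3,5) = 440 − 342 = 98.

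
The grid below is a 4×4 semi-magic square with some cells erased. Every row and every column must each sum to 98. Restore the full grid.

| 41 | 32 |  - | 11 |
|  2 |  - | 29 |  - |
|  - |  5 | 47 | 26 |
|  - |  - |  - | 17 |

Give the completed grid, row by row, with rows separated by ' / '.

41 32 14 11 / 2 23 29 44 / 20 5 47 26 / 35 38 8 17

Row 1: 41 + 32 + 11 + ? = 98, so (1,3) = 14.
Row 3: 5 + 47 + 26 + ? = 98, so (3,1) = 20.
From column 1, 98 − (41 + 2 + 20) gives (4,1) = 35.
Column 3 must total 98; the given cells sum to 90, so (4,3) = 8.
From column 4, 98 − (11 + 26 + 17) gives (2,4) = 44.
Row 2: 2 + 29 + 44 + ? = 98, so (2,2) = 23.
The remaining cell in row 4 is (4,2) = 98 − 60 = 38.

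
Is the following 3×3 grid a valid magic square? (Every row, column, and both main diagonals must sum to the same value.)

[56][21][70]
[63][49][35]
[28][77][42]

Row 1: 56 + 21 + 70 = 147.
Row 2: 63 + 49 + 35 = 147.
Row 3: 28 + 77 + 42 = 147.
Column 1: 56 + 63 + 28 = 147.
Column 2: 21 + 49 + 77 = 147.
Column 3: 70 + 35 + 42 = 147.
Main diagonal: 56 + 49 + 42 = 147.
Anti-diagonal: 70 + 49 + 28 = 147.
All lines sum to 147.

Yes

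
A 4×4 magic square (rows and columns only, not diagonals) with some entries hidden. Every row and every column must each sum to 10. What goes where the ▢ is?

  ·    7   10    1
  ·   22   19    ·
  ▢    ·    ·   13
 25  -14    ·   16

4

The remaining cell in row 1 is (1,1) = 10 − 18 = -8.
Row 4 needs 10; the known cells sum to 27, so (4,3) = -17.
Column 2 must total 10; the given cells sum to 15, so (3,2) = -5.
Column 3 must total 10; the given cells sum to 12, so (3,3) = -2.
Column 4 must total 10; the given cells sum to 30, so (2,4) = -20.
From row 2, 10 − (22 + 19 + (-20)) gives (2,1) = -11.
From row 3, 10 − (-5 + (-2) + 13) gives (3,1) = 4.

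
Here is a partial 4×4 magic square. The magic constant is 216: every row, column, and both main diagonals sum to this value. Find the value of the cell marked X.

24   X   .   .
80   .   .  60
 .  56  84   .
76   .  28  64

Using row 4: 76 + 28 + 64 + ? → (4,2) = 216 − 168 = 48.
From column 1, 216 − (24 + 80 + 76) gives (3,1) = 36.
Using main diagonal: 24 + 84 + 64 + ? → (2,2) = 216 − 172 = 44.
Row 2 must total 216; the given cells sum to 184, so (2,3) = 32.
From row 3, 216 − (36 + 56 + 84) gives (3,4) = 40.
Column 2 must total 216; the given cells sum to 148, so (1,2) = 68.

68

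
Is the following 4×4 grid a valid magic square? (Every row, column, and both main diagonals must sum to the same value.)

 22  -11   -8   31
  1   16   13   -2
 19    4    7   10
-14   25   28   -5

No — column 2 sums to 34 but column 3 sums to 40.

Row 1: 22 + (-11) + (-8) + 31 = 34.
Row 2: 1 + 16 + 13 + (-2) = 28.
Row 3: 19 + 4 + 7 + 10 = 40.
Row 4: -14 + 25 + 28 + (-5) = 34.
Column 1: 22 + 1 + 19 + (-14) = 28.
Column 2: -11 + 16 + 4 + 25 = 34.
Column 3: -8 + 13 + 7 + 28 = 40.
Column 4: 31 + (-2) + 10 + (-5) = 34.
Main diagonal: 22 + 16 + 7 + (-5) = 40.
Anti-diagonal: 31 + 13 + 4 + (-14) = 34.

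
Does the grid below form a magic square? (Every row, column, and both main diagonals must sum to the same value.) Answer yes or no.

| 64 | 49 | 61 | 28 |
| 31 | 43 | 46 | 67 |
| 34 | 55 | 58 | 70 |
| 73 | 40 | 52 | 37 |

No — column 3 sums to 217 but main diagonal sums to 202.

Row 1: 64 + 49 + 61 + 28 = 202.
Row 2: 31 + 43 + 46 + 67 = 187.
Row 3: 34 + 55 + 58 + 70 = 217.
Row 4: 73 + 40 + 52 + 37 = 202.
Column 1: 64 + 31 + 34 + 73 = 202.
Column 2: 49 + 43 + 55 + 40 = 187.
Column 3: 61 + 46 + 58 + 52 = 217.
Column 4: 28 + 67 + 70 + 37 = 202.
Main diagonal: 64 + 43 + 58 + 37 = 202.
Anti-diagonal: 28 + 46 + 55 + 73 = 202.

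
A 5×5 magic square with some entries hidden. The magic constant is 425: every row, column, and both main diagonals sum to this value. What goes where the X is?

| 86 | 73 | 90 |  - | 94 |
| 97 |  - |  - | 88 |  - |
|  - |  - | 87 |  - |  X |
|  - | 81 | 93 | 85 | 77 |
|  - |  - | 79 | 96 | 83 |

Using row 1: 86 + 73 + 90 + 94 + ? → (1,4) = 425 − 343 = 82.
Using row 4: 81 + 93 + 85 + 77 + ? → (4,1) = 425 − 336 = 89.
Column 3: 90 + 87 + 93 + 79 + ? = 425, so (2,3) = 76.
The remaining cell in column 4 is (3,4) = 425 − 351 = 74.
Main diagonal must total 425; the given cells sum to 341, so (2,2) = 84.
Using anti-diagonal: 94 + 88 + 87 + 81 + ? → (5,1) = 425 − 350 = 75.
The remaining cell in row 2 is (2,5) = 425 − 345 = 80.
From row 5, 425 − (75 + 79 + 96 + 83) gives (5,2) = 92.
Using column 1: 86 + 97 + 89 + 75 + ? → (3,1) = 425 − 347 = 78.
The remaining cell in column 2 is (3,2) = 425 − 330 = 95.
The remaining cell in column 5 is (3,5) = 425 − 334 = 91.

91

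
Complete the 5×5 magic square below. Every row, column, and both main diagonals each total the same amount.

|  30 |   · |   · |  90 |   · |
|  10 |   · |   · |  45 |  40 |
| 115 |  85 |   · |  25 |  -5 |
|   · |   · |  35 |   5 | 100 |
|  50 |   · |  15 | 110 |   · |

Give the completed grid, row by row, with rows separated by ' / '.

Column 4 is already complete: 90 + 45 + 25 + 5 + 110 = 275, so that is the magic constant.
Using row 3: 115 + 85 + 25 + (-5) + ? → (3,3) = 275 − 220 = 55.
Column 1 needs 275; the known cells sum to 205, so (4,1) = 70.
Row 4 needs 275; the known cells sum to 210, so (4,2) = 65.
Anti-diagonal: 45 + 55 + 65 + 50 + ? = 275, so (1,5) = 60.
Column 5 needs 275; the known cells sum to 195, so (5,5) = 80.
The remaining cell in main diagonal is (2,2) = 275 − 170 = 105.
Row 2: 10 + 105 + 45 + 40 + ? = 275, so (2,3) = 75.
Row 5 needs 275; the known cells sum to 255, so (5,2) = 20.
Using column 2: 105 + 85 + 65 + 20 + ? → (1,2) = 275 − 275 = 0.
Column 3: 75 + 55 + 35 + 15 + ? = 275, so (1,3) = 95.

30 0 95 90 60 / 10 105 75 45 40 / 115 85 55 25 -5 / 70 65 35 5 100 / 50 20 15 110 80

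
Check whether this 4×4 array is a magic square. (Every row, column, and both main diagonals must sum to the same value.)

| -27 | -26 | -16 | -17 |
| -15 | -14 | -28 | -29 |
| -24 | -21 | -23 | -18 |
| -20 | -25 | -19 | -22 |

Yes

Row 1: -27 + (-26) + (-16) + (-17) = -86.
Row 2: -15 + (-14) + (-28) + (-29) = -86.
Row 3: -24 + (-21) + (-23) + (-18) = -86.
Row 4: -20 + (-25) + (-19) + (-22) = -86.
Column 1: -27 + (-15) + (-24) + (-20) = -86.
Column 2: -26 + (-14) + (-21) + (-25) = -86.
Column 3: -16 + (-28) + (-23) + (-19) = -86.
Column 4: -17 + (-29) + (-18) + (-22) = -86.
Main diagonal: -27 + (-14) + (-23) + (-22) = -86.
Anti-diagonal: -17 + (-28) + (-21) + (-20) = -86.
All lines sum to -86.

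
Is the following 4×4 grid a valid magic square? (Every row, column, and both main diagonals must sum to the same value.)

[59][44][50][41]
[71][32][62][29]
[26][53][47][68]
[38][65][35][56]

Yes

Row 1: 59 + 44 + 50 + 41 = 194.
Row 2: 71 + 32 + 62 + 29 = 194.
Row 3: 26 + 53 + 47 + 68 = 194.
Row 4: 38 + 65 + 35 + 56 = 194.
Column 1: 59 + 71 + 26 + 38 = 194.
Column 2: 44 + 32 + 53 + 65 = 194.
Column 3: 50 + 62 + 47 + 35 = 194.
Column 4: 41 + 29 + 68 + 56 = 194.
Main diagonal: 59 + 32 + 47 + 56 = 194.
Anti-diagonal: 41 + 62 + 53 + 38 = 194.
All lines sum to 194.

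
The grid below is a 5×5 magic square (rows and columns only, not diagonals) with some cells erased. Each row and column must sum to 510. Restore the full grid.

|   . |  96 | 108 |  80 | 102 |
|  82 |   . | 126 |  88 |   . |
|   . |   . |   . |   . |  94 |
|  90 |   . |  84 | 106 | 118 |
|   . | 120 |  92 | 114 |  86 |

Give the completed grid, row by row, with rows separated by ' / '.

Using row 1: 96 + 108 + 80 + 102 + ? → (1,1) = 510 − 386 = 124.
Row 4 must total 510; the given cells sum to 398, so (4,2) = 112.
Row 5 needs 510; the known cells sum to 412, so (5,1) = 98.
From column 1, 510 − (124 + 82 + 90 + 98) gives (3,1) = 116.
Using column 3: 108 + 126 + 84 + 92 + ? → (3,3) = 510 − 410 = 100.
Column 4: 80 + 88 + 106 + 114 + ? = 510, so (3,4) = 122.
From column 5, 510 − (102 + 94 + 118 + 86) gives (2,5) = 110.
Row 2 needs 510; the known cells sum to 406, so (2,2) = 104.
Row 3: 116 + 100 + 122 + 94 + ? = 510, so (3,2) = 78.

124 96 108 80 102 / 82 104 126 88 110 / 116 78 100 122 94 / 90 112 84 106 118 / 98 120 92 114 86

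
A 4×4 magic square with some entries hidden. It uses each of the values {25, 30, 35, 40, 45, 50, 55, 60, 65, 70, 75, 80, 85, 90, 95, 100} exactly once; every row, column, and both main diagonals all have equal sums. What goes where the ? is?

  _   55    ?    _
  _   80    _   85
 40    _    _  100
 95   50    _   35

75

The 16 entries sum to 1000, so each line sums to 1000/4 = 250.
Row 4 needs 250; the known cells sum to 180, so (4,3) = 70.
Column 2 needs 250; the known cells sum to 185, so (3,2) = 65.
Using column 4: 85 + 100 + 35 + ? → (1,4) = 250 − 220 = 30.
Using anti-diagonal: 30 + 65 + 95 + ? → (2,3) = 250 − 190 = 60.
Row 2: 80 + 60 + 85 + ? = 250, so (2,1) = 25.
Row 3: 40 + 65 + 100 + ? = 250, so (3,3) = 45.
Using column 1: 25 + 40 + 95 + ? → (1,1) = 250 − 160 = 90.
From column 3, 250 − (60 + 45 + 70) gives (1,3) = 75.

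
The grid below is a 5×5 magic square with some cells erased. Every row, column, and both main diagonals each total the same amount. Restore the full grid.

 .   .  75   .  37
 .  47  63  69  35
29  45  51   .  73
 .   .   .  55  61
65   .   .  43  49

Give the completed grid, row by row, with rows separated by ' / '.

53 59 75 31 37 / 41 47 63 69 35 / 29 45 51 57 73 / 67 33 39 55 61 / 65 71 27 43 49

Column 5 is already complete: 37 + 35 + 73 + 61 + 49 = 255, so that is the magic constant.
Row 2 needs 255; the known cells sum to 214, so (2,1) = 41.
Using row 3: 29 + 45 + 51 + 73 + ? → (3,4) = 255 − 198 = 57.
The remaining cell in column 4 is (1,4) = 255 − 224 = 31.
Main diagonal must total 255; the given cells sum to 202, so (1,1) = 53.
Anti-diagonal: 37 + 69 + 51 + 65 + ? = 255, so (4,2) = 33.
Using row 1: 53 + 75 + 31 + 37 + ? → (1,2) = 255 − 196 = 59.
Column 1 must total 255; the given cells sum to 188, so (4,1) = 67.
Column 2 must total 255; the given cells sum to 184, so (5,2) = 71.
Row 4 needs 255; the known cells sum to 216, so (4,3) = 39.
Row 5 must total 255; the given cells sum to 228, so (5,3) = 27.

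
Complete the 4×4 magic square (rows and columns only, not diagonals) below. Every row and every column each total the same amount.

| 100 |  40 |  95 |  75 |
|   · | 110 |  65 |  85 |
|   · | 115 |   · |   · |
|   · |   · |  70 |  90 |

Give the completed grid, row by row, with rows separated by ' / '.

100 40 95 75 / 50 110 65 85 / 55 115 80 60 / 105 45 70 90

Row 1 is already complete: 100 + 40 + 95 + 75 = 310, so that is the magic constant.
Using row 2: 110 + 65 + 85 + ? → (2,1) = 310 − 260 = 50.
Using column 2: 40 + 110 + 115 + ? → (4,2) = 310 − 265 = 45.
From column 3, 310 − (95 + 65 + 70) gives (3,3) = 80.
The remaining cell in column 4 is (3,4) = 310 − 250 = 60.
Row 3 needs 310; the known cells sum to 255, so (3,1) = 55.
The remaining cell in row 4 is (4,1) = 310 − 205 = 105.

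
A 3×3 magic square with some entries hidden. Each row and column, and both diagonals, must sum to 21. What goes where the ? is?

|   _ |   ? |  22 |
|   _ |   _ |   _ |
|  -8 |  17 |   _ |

-3

From row 3, 21 − (-8 + 17) gives (3,3) = 12.
The remaining cell in column 3 is (2,3) = 21 − 34 = -13.
Anti-diagonal: 22 + (-8) + ? = 21, so (2,2) = 7.
Row 2: 7 + (-13) + ? = 21, so (2,1) = 27.
The remaining cell in column 1 is (1,1) = 21 − 19 = 2.
From column 2, 21 − (7 + 17) gives (1,2) = -3.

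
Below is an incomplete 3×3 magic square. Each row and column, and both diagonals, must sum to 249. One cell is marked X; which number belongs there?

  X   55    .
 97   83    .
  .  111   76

Row 2 must total 249; the given cells sum to 180, so (2,3) = 69.
From row 3, 249 − (111 + 76) gives (3,1) = 62.
From column 1, 249 − (97 + 62) gives (1,1) = 90.

90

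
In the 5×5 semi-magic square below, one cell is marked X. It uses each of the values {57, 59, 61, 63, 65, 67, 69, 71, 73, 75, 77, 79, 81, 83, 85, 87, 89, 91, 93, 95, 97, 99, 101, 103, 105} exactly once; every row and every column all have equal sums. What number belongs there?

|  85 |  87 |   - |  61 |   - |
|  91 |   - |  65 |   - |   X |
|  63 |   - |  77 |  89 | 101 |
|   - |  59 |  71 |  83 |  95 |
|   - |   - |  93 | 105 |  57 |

The 25 entries sum to 2025, so each line sums to 2025/5 = 405.
Row 3 needs 405; the known cells sum to 330, so (3,2) = 75.
Row 4 must total 405; the given cells sum to 308, so (4,1) = 97.
Column 1 must total 405; the given cells sum to 336, so (5,1) = 69.
The remaining cell in column 3 is (1,3) = 405 − 306 = 99.
The remaining cell in column 4 is (2,4) = 405 − 338 = 67.
From row 1, 405 − (85 + 87 + 99 + 61) gives (1,5) = 73.
The remaining cell in row 5 is (5,2) = 405 − 324 = 81.
Column 2 must total 405; the given cells sum to 302, so (2,2) = 103.
Column 5 must total 405; the given cells sum to 326, so (2,5) = 79.

79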